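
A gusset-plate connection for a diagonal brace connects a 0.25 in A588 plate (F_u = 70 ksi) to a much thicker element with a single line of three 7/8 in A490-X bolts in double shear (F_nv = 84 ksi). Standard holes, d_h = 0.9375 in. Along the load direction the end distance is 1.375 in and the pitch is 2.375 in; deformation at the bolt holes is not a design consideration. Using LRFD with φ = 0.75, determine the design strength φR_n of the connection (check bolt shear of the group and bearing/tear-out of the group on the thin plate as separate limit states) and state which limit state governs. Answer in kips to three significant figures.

74.4 kips (bearing governs)

Bolt shear: A_b = π·0.875²/4 = 0.6013 in²; R_n = 84 × 0.6013 × 3 × 2 = 303.1 kips → 0.75 × 303.1 = 227 kips.
Bearing (1.5 l_c t F_u ≤ 3.0 d t F_u): upper limit = 3.0·0.875·0.25·70 = 45.94 kips.
  Edge l_c = 1.375 − 0.9375/2 = 0.9062 → r_n = 23.79 kips; interior l_c = 2.375 − 0.9375 = 1.438 → r_n = 37.73 kips.
  R_n,bearing = 1·23.79 + 2·37.73 = 99.26 kips → 0.75 × 99.26 = 74.4 kips.
Bearing governs: 74.4 kips.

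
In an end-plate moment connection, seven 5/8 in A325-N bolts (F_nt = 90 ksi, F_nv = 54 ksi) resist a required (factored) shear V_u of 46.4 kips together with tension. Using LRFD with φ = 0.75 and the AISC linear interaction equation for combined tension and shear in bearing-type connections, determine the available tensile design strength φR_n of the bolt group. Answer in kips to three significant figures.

A_b = π·0.625²/4 = 0.3068 in²; f_rv = 46.4 / (7 × 0.3068) = 21.61 ksi.
F'_nt = 1.3 F_nt − (F_nt / φF_nv) f_rv = 1.3·90 − (90/(0.75·54))·21.61 = 68.99 ksi, capped at F_nt → F'_nt = 68.99 ksi.
R_n = F'_nt · A_b · n = 68.99 × 0.3068 × 7 = 148.2 kips.
Design strength φR_n = 0.75 × 148.2 = 111 kips.

111 kips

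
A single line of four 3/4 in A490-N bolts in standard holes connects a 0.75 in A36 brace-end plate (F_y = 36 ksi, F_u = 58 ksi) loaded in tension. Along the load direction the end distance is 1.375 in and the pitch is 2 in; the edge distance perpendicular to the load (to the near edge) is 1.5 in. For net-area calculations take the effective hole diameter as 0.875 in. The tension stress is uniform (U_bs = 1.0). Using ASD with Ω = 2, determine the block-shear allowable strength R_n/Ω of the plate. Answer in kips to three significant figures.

79.4 kips

Shear plane L_v = 1.375 + 3·2 = 7.375 in; A_gv = 7.375 × 0.75 = 5.531 in².
A_nv = (7.375 − 3.5·0.875) × 0.75 = 3.234 in².
A_nt = (1.5 − 0.5·0.875) × 0.75 = 0.7969 in².
0.6 F_u A_nv = 112.6 kips; 0.6 F_y A_gv = 119.5 kips → shear rupture governs the shear term.
R_n = 112.6 + 1.0 × 58 × 0.7969 = 158.8 kips.
Allowable strength R_n/Ω = 158.8 / 2 = 79.4 kips.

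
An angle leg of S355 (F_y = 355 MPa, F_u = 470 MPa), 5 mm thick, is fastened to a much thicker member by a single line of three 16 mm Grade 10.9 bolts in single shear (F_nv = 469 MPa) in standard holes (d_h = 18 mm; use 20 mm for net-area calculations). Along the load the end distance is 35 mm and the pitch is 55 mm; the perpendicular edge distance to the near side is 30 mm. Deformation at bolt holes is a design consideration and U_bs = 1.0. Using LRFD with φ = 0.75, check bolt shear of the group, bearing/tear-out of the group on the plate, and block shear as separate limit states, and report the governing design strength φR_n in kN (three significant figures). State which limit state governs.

Bolt shear: A_b = π·16²/4 = 201.1 mm²; R_n = 469 × 201.1 × 3 × 1 / 1000 = 282.9 kN → 0.75 × 282.9 = 212 kN.
Bearing: edge l_c = 26, r_n = 73.32 kN; interior l_c = 37, r_n = 90.24 kN; R_n = 73.32 + 2·90.24 = 253.8 kN → 190 kN.
Block shear: A_gv = 725, A_nv = 475, A_nt = 100 mm²; R_n = min(0.6F_uA_nv, 0.6F_yA_gv) + U_bs·F_u·A_nt = 181 kN → 136 kN.
Block shear governs: 136 kN.

136 kN (block shear governs)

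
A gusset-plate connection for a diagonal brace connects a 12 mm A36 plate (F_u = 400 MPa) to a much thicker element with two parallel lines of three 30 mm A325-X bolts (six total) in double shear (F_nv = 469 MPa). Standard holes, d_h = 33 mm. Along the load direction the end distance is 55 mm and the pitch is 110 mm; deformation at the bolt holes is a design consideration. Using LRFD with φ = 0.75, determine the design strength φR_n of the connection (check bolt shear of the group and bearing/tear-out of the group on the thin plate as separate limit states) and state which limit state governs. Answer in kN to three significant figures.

1370 kN (bearing governs)

Bolt shear: A_b = π·30²/4 = 706.9 mm²; R_n = 469 × 706.9 × 6 × 2 / 1000 = 3978 kN → 0.75 × 3978 = 2980 kN.
Bearing (1.2 l_c t F_u ≤ 2.4 d t F_u): upper limit = 2.4·30·12·400 / 1000 = 345.6 kN.
  Edge l_c = 55 − 33/2 = 38.5 → r_n = 221.8 kN; interior l_c = 110 − 33 = 77 → r_n = 345.6 kN.
  R_n,bearing = 2·221.8 + 4·345.6 = 1826 kN → 0.75 × 1826 = 1370 kN.
Bearing governs: 1370 kN.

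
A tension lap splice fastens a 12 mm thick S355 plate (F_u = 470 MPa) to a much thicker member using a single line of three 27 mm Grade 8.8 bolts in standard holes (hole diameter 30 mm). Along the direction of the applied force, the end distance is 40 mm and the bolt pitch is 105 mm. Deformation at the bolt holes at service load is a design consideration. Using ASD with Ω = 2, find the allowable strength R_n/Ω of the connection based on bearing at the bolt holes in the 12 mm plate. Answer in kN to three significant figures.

450 kN

Per bolt r_n = 1.2 l_c t F_u ≤ 2.4 d t F_u; upper limit = 2.4 × 27 × 12 × 470 / 1000 = 365.5 kN.
Edge bolt: l_c = 40 − 30/2 = 25 mm → 1.2 × 25 × 12 × 470 / 1000 = 169.2 → r_n = 169.2 kN.
Interior bolts: l_c = 105 − 30 = 75 mm → 1.2 × 75 × 12 × 470 / 1000 = 507.6 → r_n = 365.5 kN.
R_n = 1 × 169.2 + 2 × 365.5 = 900.1 kN.
Allowable strength R_n/Ω = 900.1 / 2 = 450 kN.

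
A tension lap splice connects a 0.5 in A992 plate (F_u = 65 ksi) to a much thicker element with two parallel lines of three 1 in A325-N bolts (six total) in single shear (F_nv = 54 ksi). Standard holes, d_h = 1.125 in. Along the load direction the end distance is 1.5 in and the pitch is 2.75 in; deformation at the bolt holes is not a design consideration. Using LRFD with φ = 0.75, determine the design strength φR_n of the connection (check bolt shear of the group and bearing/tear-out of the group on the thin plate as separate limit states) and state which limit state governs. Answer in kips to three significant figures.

Bolt shear: A_b = π·1²/4 = 0.7854 in²; R_n = 54 × 0.7854 × 6 × 1 = 254.5 kips → 0.75 × 254.5 = 191 kips.
Bearing (1.5 l_c t F_u ≤ 3.0 d t F_u): upper limit = 3.0·1·0.5·65 = 97.5 kips.
  Edge l_c = 1.5 − 1.125/2 = 0.9375 → r_n = 45.7 kips; interior l_c = 2.75 − 1.125 = 1.625 → r_n = 79.22 kips.
  R_n,bearing = 2·45.7 + 4·79.22 = 408.3 kips → 0.75 × 408.3 = 306 kips.
Bolt shear governs: 191 kips.

191 kips (bolt shear governs)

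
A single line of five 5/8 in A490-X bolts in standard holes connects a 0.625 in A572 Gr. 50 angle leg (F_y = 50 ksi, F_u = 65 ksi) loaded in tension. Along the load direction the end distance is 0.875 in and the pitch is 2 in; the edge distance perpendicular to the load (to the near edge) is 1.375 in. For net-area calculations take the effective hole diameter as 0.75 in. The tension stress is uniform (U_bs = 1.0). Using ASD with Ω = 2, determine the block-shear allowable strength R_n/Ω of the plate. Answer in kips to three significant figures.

87.3 kips

Shear plane L_v = 0.875 + 4·2 = 8.875 in; A_gv = 8.875 × 0.625 = 5.547 in².
A_nv = (8.875 − 4.5·0.75) × 0.625 = 3.438 in².
A_nt = (1.375 − 0.5·0.75) × 0.625 = 0.625 in².
0.6 F_u A_nv = 134.1 kips; 0.6 F_y A_gv = 166.4 kips → shear rupture governs the shear term.
R_n = 134.1 + 1.0 × 65 × 0.625 = 174.7 kips.
Allowable strength R_n/Ω = 174.7 / 2 = 87.3 kips.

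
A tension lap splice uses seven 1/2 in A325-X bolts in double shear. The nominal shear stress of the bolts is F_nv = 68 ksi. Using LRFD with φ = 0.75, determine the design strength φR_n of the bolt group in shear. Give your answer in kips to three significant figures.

A_b = π × 0.5² / 4 = 0.1963 in².
R_n = F_nv · A_b · n · n_s = 68 × 0.1963 × 7 × 2 = 186.9 kips.
Design strength φR_n = 0.75 × 186.9 = 140 kips.

140 kips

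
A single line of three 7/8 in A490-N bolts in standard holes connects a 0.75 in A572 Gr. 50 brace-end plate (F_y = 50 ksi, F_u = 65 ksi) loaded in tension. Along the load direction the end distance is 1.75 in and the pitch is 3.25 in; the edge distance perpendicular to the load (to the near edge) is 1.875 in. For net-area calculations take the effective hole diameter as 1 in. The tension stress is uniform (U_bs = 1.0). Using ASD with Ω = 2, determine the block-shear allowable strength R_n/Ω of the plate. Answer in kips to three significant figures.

118 kips

Shear plane L_v = 1.75 + 2·3.25 = 8.25 in; A_gv = 8.25 × 0.75 = 6.188 in².
A_nv = (8.25 − 2.5·1) × 0.75 = 4.312 in².
A_nt = (1.875 − 0.5·1) × 0.75 = 1.031 in².
0.6 F_u A_nv = 168.2 kips; 0.6 F_y A_gv = 185.6 kips → shear rupture governs the shear term.
R_n = 168.2 + 1.0 × 65 × 1.031 = 235.2 kips.
Allowable strength R_n/Ω = 235.2 / 2 = 118 kips.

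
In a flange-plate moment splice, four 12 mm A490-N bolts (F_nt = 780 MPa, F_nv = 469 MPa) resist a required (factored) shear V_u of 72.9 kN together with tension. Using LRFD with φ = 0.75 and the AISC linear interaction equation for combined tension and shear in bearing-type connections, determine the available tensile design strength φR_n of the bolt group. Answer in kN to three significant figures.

223 kN

A_b = π·12²/4 = 113.1 mm²; f_rv = 72.9 × 1000 / (4 × 113.1) = 161.1 MPa.
F'_nt = 1.3 F_nt − (F_nt / φF_nv) f_rv = 1.3·780 − (780/(0.75·469))·161.1 = 656.7 MPa, capped at F_nt → F'_nt = 656.7 MPa.
R_n = F'_nt · A_b · n = 656.7 × 113.1 × 4 / 1000 = 297.1 kN.
Design strength φR_n = 0.75 × 297.1 = 223 kN.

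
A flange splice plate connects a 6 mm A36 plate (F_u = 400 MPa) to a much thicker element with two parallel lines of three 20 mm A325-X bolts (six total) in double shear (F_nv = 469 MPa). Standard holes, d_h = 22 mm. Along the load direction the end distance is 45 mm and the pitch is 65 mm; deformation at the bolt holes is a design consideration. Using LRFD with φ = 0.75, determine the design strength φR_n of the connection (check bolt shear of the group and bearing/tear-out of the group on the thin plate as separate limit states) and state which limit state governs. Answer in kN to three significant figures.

492 kN (bearing governs)

Bolt shear: A_b = π·20²/4 = 314.2 mm²; R_n = 469 × 314.2 × 6 × 2 / 1000 = 1768 kN → 0.75 × 1768 = 1330 kN.
Bearing (1.2 l_c t F_u ≤ 2.4 d t F_u): upper limit = 2.4·20·6·400 / 1000 = 115.2 kN.
  Edge l_c = 45 − 22/2 = 34 → r_n = 97.92 kN; interior l_c = 65 − 22 = 43 → r_n = 115.2 kN.
  R_n,bearing = 2·97.92 + 4·115.2 = 656.6 kN → 0.75 × 656.6 = 492 kN.
Bearing governs: 492 kN.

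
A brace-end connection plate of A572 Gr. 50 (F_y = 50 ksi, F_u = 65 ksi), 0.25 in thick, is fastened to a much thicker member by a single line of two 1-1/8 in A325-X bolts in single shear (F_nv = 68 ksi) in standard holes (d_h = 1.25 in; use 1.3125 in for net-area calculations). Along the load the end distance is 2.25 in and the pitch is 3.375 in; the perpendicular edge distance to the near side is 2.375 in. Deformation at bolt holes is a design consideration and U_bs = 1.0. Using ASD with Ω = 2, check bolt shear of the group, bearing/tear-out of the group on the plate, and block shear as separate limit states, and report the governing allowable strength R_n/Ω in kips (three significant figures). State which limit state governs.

Bolt shear: A_b = π·1.125²/4 = 0.994 in²; R_n = 68 × 0.994 × 2 × 1 = 135.2 kips → 135.2 / 2 = 67.6 kips.
Bearing: edge l_c = 1.625, r_n = 31.69 kips; interior l_c = 2.125, r_n = 41.44 kips; R_n = 31.69 + 1·41.44 = 73.12 kips → 36.6 kips.
Block shear: A_gv = 1.406, A_nv = 0.9141, A_nt = 0.4297 in²; R_n = min(0.6F_uA_nv, 0.6F_yA_gv) + U_bs·F_u·A_nt = 63.58 kips → 31.8 kips.
Block shear governs: 31.8 kips.

31.8 kips (block shear governs)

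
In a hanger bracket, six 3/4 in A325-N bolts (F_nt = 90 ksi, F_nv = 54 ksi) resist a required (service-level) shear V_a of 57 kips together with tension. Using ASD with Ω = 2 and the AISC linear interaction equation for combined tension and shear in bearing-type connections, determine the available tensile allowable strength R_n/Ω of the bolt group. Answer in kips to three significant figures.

60.1 kips

A_b = π·0.75²/4 = 0.4418 in²; f_rv = 57 / (6 × 0.4418) = 21.5 ksi.
F'_nt = 1.3 F_nt − (Ω F_nt / F_nv) f_rv = 1.3·90 − (2·90/54)·21.5 = 45.32 ksi, capped at F_nt → F'_nt = 45.32 ksi.
R_n = F'_nt · A_b · n = 45.32 × 0.4418 × 6 = 120.1 kips.
Allowable strength R_n/Ω = 120.1 / 2 = 60.1 kips.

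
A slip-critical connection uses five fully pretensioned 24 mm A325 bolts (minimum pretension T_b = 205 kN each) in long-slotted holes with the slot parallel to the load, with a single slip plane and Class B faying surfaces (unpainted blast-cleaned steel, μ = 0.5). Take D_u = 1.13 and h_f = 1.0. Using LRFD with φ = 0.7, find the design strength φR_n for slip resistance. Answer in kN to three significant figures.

405 kN

R_n = μ · D_u · h_f · T_b · n_s · n_b = 0.5 × 1.13 × 1.0 × 205 × 1 × 5 = 579.1 kN.
Design strength φR_n = 0.7 × 579.1 = 405 kN.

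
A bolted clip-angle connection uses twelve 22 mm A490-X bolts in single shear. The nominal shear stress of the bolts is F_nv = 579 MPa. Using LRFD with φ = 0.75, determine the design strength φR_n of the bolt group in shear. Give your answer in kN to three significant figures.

1980 kN

A_b = π × 22² / 4 = 380.1 mm².
R_n = F_nv · A_b · n · n_s = 579 × 380.1 × 12 × 1 / 1000 = 2641 kN.
Design strength φR_n = 0.75 × 2641 = 1980 kN.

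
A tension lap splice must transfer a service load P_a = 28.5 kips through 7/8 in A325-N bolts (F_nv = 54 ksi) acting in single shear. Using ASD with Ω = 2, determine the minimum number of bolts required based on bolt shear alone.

A_b = π·0.875²/4 = 0.6013 in².
Per-bolt allowable strength R_n/Ω = 54 × 0.6013 × 1 / 2 = 16.24 kips.
n ≥ 28.5 / 16.24 = 1.755 → use 2 bolts.

2 bolts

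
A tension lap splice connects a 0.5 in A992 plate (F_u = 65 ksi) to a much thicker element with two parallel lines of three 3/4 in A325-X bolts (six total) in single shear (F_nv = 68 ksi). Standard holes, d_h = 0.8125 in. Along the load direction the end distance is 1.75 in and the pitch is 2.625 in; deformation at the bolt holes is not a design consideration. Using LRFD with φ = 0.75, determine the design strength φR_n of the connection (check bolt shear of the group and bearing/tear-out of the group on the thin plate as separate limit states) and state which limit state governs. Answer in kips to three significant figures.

135 kips (bolt shear governs)

Bolt shear: A_b = π·0.75²/4 = 0.4418 in²; R_n = 68 × 0.4418 × 6 × 1 = 180.2 kips → 0.75 × 180.2 = 135 kips.
Bearing (1.5 l_c t F_u ≤ 3.0 d t F_u): upper limit = 3.0·0.75·0.5·65 = 73.12 kips.
  Edge l_c = 1.75 − 0.8125/2 = 1.344 → r_n = 65.51 kips; interior l_c = 2.625 − 0.8125 = 1.812 → r_n = 73.12 kips.
  R_n,bearing = 2·65.51 + 4·73.12 = 423.5 kips → 0.75 × 423.5 = 318 kips.
Bolt shear governs: 135 kips.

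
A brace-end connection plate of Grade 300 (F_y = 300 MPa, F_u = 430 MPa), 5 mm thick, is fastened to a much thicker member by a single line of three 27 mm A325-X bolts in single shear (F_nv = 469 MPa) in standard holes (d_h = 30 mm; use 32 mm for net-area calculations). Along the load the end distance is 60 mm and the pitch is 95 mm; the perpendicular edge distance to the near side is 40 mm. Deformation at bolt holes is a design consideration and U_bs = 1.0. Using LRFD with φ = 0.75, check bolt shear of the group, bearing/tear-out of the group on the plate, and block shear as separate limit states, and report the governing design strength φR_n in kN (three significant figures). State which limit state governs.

Bolt shear: A_b = π·27²/4 = 572.6 mm²; R_n = 469 × 572.6 × 3 × 1 / 1000 = 805.6 kN → 0.75 × 805.6 = 604 kN.
Bearing: edge l_c = 45, r_n = 116.1 kN; interior l_c = 65, r_n = 139.3 kN; R_n = 116.1 + 2·139.3 = 394.7 kN → 296 kN.
Block shear: A_gv = 1250, A_nv = 850, A_nt = 120 mm²; R_n = min(0.6F_uA_nv, 0.6F_yA_gv) + U_bs·F_u·A_nt = 270.9 kN → 203 kN.
Block shear governs: 203 kN.

203 kN (block shear governs)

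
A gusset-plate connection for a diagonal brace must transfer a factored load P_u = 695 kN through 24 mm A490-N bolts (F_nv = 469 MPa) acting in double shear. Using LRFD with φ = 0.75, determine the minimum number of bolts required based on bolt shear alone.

A_b = π·24²/4 = 452.4 mm².
Per-bolt design strength φR_n = 0.75 × 469 × 452.4 × 2 / 1000 = 318.3 kN.
n ≥ 695 / 318.3 = 2.184 → use 3 bolts.

3 bolts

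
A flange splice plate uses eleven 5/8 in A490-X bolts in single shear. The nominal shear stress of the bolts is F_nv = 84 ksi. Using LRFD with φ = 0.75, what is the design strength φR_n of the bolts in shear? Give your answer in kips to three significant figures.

213 kips

A_b = π × 0.625² / 4 = 0.3068 in².
R_n = F_nv · A_b · n · n_s = 84 × 0.3068 × 11 × 1 = 283.5 kips.
Design strength φR_n = 0.75 × 283.5 = 213 kips.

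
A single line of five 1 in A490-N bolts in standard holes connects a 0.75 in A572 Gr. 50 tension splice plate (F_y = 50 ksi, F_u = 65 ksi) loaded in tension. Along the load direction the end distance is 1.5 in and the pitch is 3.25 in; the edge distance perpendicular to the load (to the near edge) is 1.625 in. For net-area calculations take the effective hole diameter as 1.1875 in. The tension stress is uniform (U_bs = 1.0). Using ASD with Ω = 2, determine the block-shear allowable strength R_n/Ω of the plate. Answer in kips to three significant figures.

159 kips

Shear plane L_v = 1.5 + 4·3.25 = 14.5 in; A_gv = 14.5 × 0.75 = 10.88 in².
A_nv = (14.5 − 4.5·1.1875) × 0.75 = 6.867 in².
A_nt = (1.625 − 0.5·1.1875) × 0.75 = 0.7734 in².
0.6 F_u A_nv = 267.8 kips; 0.6 F_y A_gv = 326.2 kips → shear rupture governs the shear term.
R_n = 267.8 + 1.0 × 65 × 0.7734 = 318.1 kips.
Allowable strength R_n/Ω = 318.1 / 2 = 159 kips.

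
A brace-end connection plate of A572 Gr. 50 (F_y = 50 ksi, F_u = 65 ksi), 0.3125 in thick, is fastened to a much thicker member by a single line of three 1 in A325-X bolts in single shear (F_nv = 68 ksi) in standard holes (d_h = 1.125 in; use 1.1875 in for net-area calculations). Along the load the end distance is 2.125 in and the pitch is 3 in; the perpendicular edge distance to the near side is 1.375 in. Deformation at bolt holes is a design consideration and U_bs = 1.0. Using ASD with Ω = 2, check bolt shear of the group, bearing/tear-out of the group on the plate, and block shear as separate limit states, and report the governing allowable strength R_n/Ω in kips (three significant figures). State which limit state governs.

39.4 kips (block shear governs)

Bolt shear: A_b = π·1²/4 = 0.7854 in²; R_n = 68 × 0.7854 × 3 × 1 = 160.2 kips → 160.2 / 2 = 80.1 kips.
Bearing: edge l_c = 1.562, r_n = 38.09 kips; interior l_c = 1.875, r_n = 45.7 kips; R_n = 38.09 + 2·45.7 = 129.5 kips → 64.7 kips.
Block shear: A_gv = 2.539, A_nv = 1.611, A_nt = 0.2441 in²; R_n = min(0.6F_uA_nv, 0.6F_yA_gv) + U_bs·F_u·A_nt = 78.71 kips → 39.4 kips.
Block shear governs: 39.4 kips.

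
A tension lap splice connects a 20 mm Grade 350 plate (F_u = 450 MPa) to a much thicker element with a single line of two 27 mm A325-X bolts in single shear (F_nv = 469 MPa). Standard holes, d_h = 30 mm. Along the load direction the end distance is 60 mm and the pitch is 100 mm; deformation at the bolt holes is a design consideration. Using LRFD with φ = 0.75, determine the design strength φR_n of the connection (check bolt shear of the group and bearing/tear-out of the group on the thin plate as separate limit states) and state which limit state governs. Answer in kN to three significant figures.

403 kN (bolt shear governs)

Bolt shear: A_b = π·27²/4 = 572.6 mm²; R_n = 469 × 572.6 × 2 × 1 / 1000 = 537.1 kN → 0.75 × 537.1 = 403 kN.
Bearing (1.2 l_c t F_u ≤ 2.4 d t F_u): upper limit = 2.4·27·20·450 / 1000 = 583.2 kN.
  Edge l_c = 60 − 30/2 = 45 → r_n = 486 kN; interior l_c = 100 − 30 = 70 → r_n = 583.2 kN.
  R_n,bearing = 1·486 + 1·583.2 = 1069 kN → 0.75 × 1069 = 802 kN.
Bolt shear governs: 403 kN.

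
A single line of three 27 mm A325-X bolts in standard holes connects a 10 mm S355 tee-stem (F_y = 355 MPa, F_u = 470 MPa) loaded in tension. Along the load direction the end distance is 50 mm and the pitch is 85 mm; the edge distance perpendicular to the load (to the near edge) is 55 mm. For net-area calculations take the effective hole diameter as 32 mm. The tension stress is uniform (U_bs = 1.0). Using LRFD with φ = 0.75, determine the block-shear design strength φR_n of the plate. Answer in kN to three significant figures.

434 kN

Shear plane L_v = 50 + 2·85 = 220 mm; A_gv = 220 × 10 = 2200 mm².
A_nv = (220 − 2.5·32) × 10 = 1400 mm².
A_nt = (55 − 0.5·32) × 10 = 390 mm².
0.6 F_u A_nv = 394.8 kN; 0.6 F_y A_gv = 468.6 kN → shear rupture governs the shear term.
R_n = 394.8 + 1.0 × 470 × 390 / 1000 = 578.1 kN.
Design strength φR_n = 0.75 × 578.1 = 434 kN.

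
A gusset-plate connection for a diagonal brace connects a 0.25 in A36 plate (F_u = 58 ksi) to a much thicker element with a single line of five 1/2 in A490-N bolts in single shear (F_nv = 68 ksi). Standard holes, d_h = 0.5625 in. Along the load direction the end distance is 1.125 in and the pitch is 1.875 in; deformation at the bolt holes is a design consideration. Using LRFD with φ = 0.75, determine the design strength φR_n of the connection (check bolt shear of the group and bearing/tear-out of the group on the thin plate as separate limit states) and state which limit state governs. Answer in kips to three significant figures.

50.1 kips (bolt shear governs)

Bolt shear: A_b = π·0.5²/4 = 0.1963 in²; R_n = 68 × 0.1963 × 5 × 1 = 66.76 kips → 0.75 × 66.76 = 50.1 kips.
Bearing (1.2 l_c t F_u ≤ 2.4 d t F_u): upper limit = 2.4·0.5·0.25·58 = 17.4 kips.
  Edge l_c = 1.125 − 0.5625/2 = 0.8438 → r_n = 14.68 kips; interior l_c = 1.875 − 0.5625 = 1.312 → r_n = 17.4 kips.
  R_n,bearing = 1·14.68 + 4·17.4 = 84.28 kips → 0.75 × 84.28 = 63.2 kips.
Bolt shear governs: 50.1 kips.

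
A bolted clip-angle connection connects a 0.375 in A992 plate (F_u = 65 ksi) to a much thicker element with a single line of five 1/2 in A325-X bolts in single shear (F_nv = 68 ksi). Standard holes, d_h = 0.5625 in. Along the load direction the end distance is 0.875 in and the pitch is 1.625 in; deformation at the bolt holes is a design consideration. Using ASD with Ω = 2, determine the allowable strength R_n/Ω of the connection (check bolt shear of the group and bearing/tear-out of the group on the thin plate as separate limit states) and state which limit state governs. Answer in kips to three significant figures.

Bolt shear: A_b = π·0.5²/4 = 0.1963 in²; R_n = 68 × 0.1963 × 5 × 1 = 66.76 kips → 66.76 / 2 = 33.4 kips.
Bearing (1.2 l_c t F_u ≤ 2.4 d t F_u): upper limit = 2.4·0.5·0.375·65 = 29.25 kips.
  Edge l_c = 0.875 − 0.5625/2 = 0.5938 → r_n = 17.37 kips; interior l_c = 1.625 − 0.5625 = 1.062 → r_n = 29.25 kips.
  R_n,bearing = 1·17.37 + 4·29.25 = 134.4 kips → 134.4 / 2 = 67.2 kips.
Bolt shear governs: 33.4 kips.

33.4 kips (bolt shear governs)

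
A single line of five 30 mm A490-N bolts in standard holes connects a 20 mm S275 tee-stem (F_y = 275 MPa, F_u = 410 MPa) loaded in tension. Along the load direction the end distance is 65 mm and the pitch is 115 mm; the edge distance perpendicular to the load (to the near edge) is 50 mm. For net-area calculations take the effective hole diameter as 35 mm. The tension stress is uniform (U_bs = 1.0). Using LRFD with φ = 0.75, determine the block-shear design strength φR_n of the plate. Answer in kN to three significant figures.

1500 kN

Shear plane L_v = 65 + 4·115 = 525 mm; A_gv = 525 × 20 = 10500 mm².
A_nv = (525 − 4.5·35) × 20 = 7350 mm².
A_nt = (50 − 0.5·35) × 20 = 650 mm².
0.6 F_u A_nv = 1808 kN; 0.6 F_y A_gv = 1732 kN → shear yielding governs the shear term.
R_n = 1732 + 1.0 × 410 × 650 / 1000 = 1999 kN.
Design strength φR_n = 0.75 × 1999 = 1500 kN.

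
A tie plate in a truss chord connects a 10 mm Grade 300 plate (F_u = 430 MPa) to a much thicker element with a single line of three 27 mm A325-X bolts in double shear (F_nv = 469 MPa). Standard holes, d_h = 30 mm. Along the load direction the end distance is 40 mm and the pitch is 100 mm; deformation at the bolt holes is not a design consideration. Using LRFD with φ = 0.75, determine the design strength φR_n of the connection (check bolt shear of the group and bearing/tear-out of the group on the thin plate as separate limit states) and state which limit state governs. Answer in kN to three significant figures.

Bolt shear: A_b = π·27²/4 = 572.6 mm²; R_n = 469 × 572.6 × 3 × 2 / 1000 = 1611 kN → 0.75 × 1611 = 1210 kN.
Bearing (1.5 l_c t F_u ≤ 3.0 d t F_u): upper limit = 3.0·27·10·430 / 1000 = 348.3 kN.
  Edge l_c = 40 − 30/2 = 25 → r_n = 161.2 kN; interior l_c = 100 − 30 = 70 → r_n = 348.3 kN.
  R_n,bearing = 1·161.2 + 2·348.3 = 857.9 kN → 0.75 × 857.9 = 643 kN.
Bearing governs: 643 kN.

643 kN (bearing governs)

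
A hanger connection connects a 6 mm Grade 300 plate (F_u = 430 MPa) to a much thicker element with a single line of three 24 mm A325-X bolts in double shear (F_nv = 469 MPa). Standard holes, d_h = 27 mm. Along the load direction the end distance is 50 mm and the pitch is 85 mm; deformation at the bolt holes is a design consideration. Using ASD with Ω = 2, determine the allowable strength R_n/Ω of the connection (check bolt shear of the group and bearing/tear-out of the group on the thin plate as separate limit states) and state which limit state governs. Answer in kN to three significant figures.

Bolt shear: A_b = π·24²/4 = 452.4 mm²; R_n = 469 × 452.4 × 3 × 2 / 1000 = 1273 kN → 1273 / 2 = 637 kN.
Bearing (1.2 l_c t F_u ≤ 2.4 d t F_u): upper limit = 2.4·24·6·430 / 1000 = 148.6 kN.
  Edge l_c = 50 − 27/2 = 36.5 → r_n = 113 kN; interior l_c = 85 − 27 = 58 → r_n = 148.6 kN.
  R_n,bearing = 1·113 + 2·148.6 = 410.2 kN → 410.2 / 2 = 205 kN.
Bearing governs: 205 kN.

205 kN (bearing governs)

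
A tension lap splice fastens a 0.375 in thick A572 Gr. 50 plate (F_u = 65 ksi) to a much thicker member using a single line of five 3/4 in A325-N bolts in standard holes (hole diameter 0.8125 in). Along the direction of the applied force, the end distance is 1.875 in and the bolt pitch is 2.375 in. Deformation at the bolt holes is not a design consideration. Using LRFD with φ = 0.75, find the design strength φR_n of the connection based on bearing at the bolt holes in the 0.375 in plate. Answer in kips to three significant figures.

205 kips

Per bolt r_n = 1.5 l_c t F_u ≤ 3.0 d t F_u; upper limit = 3.0 × 0.75 × 0.375 × 65 = 54.84 kips.
Edge bolt: l_c = 1.875 − 0.8125/2 = 1.469 in → 1.5 × 1.469 × 0.375 × 65 = 53.7 → r_n = 53.7 kips.
Interior bolts: l_c = 2.375 − 0.8125 = 1.562 in → 1.5 × 1.562 × 0.375 × 65 = 57.13 → r_n = 54.84 kips.
R_n = 1 × 53.7 + 4 × 54.84 = 273.1 kips.
Design strength φR_n = 0.75 × 273.1 = 205 kips.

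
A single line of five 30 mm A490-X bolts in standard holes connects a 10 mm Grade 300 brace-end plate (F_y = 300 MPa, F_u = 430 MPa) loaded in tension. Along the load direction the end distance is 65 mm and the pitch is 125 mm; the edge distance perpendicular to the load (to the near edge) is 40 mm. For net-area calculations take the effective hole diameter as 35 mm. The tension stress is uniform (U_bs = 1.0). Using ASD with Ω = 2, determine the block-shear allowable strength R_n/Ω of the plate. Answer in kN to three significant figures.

Shear plane L_v = 65 + 4·125 = 565 mm; A_gv = 565 × 10 = 5650 mm².
A_nv = (565 − 4.5·35) × 10 = 4075 mm².
A_nt = (40 − 0.5·35) × 10 = 225 mm².
0.6 F_u A_nv = 1051 kN; 0.6 F_y A_gv = 1017 kN → shear yielding governs the shear term.
R_n = 1017 + 1.0 × 430 × 225 / 1000 = 1114 kN.
Allowable strength R_n/Ω = 1114 / 2 = 557 kN.

557 kN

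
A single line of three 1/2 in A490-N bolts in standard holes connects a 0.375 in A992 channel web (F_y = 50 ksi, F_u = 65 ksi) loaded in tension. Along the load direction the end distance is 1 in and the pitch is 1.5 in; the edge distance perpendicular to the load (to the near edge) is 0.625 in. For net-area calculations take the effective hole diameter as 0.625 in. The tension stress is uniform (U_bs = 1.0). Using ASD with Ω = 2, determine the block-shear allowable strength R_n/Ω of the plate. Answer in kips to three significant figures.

Shear plane L_v = 1 + 2·1.5 = 4 in; A_gv = 4 × 0.375 = 1.5 in².
A_nv = (4 − 2.5·0.625) × 0.375 = 0.9141 in².
A_nt = (0.625 − 0.5·0.625) × 0.375 = 0.1172 in².
0.6 F_u A_nv = 35.65 kips; 0.6 F_y A_gv = 45 kips → shear rupture governs the shear term.
R_n = 35.65 + 1.0 × 65 × 0.1172 = 43.27 kips.
Allowable strength R_n/Ω = 43.27 / 2 = 21.6 kips.

21.6 kips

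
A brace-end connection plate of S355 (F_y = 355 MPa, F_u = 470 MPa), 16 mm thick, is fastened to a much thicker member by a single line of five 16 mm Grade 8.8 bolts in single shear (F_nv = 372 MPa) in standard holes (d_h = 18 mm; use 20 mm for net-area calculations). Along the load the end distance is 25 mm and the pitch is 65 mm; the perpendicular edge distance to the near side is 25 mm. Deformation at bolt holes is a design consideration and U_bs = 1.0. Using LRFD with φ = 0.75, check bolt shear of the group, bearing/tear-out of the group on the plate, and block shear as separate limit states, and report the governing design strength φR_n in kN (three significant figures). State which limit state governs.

Bolt shear: A_b = π·16²/4 = 201.1 mm²; R_n = 372 × 201.1 × 5 × 1 / 1000 = 374 kN → 0.75 × 374 = 280 kN.
Bearing: edge l_c = 16, r_n = 144.4 kN; interior l_c = 47, r_n = 288.8 kN; R_n = 144.4 + 4·288.8 = 1299 kN → 975 kN.
Block shear: A_gv = 4560, A_nv = 3120, A_nt = 240 mm²; R_n = min(0.6F_uA_nv, 0.6F_yA_gv) + U_bs·F_u·A_nt = 992.6 kN → 744 kN.
Bolt shear governs: 280 kN.

280 kN (bolt shear governs)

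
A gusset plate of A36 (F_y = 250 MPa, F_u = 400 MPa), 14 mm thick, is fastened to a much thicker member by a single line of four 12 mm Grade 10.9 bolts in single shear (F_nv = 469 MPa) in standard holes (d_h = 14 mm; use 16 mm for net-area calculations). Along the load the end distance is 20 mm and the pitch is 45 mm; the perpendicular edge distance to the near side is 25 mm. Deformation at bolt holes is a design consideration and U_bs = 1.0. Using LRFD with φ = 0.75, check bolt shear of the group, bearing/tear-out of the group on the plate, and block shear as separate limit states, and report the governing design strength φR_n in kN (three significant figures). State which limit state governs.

159 kN (bolt shear governs)

Bolt shear: A_b = π·12²/4 = 113.1 mm²; R_n = 469 × 113.1 × 4 × 1 / 1000 = 212.2 kN → 0.75 × 212.2 = 159 kN.
Bearing: edge l_c = 13, r_n = 87.36 kN; interior l_c = 31, r_n = 161.3 kN; R_n = 87.36 + 3·161.3 = 571.2 kN → 428 kN.
Block shear: A_gv = 2170, A_nv = 1386, A_nt = 238 mm²; R_n = min(0.6F_uA_nv, 0.6F_yA_gv) + U_bs·F_u·A_nt = 420.7 kN → 316 kN.
Bolt shear governs: 159 kN.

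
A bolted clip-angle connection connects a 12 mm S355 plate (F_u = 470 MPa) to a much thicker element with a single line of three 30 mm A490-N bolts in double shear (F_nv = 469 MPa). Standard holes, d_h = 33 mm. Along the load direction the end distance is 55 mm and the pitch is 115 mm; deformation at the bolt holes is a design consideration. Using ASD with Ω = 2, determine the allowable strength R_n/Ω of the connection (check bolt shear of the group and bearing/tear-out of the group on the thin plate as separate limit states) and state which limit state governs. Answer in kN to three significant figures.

Bolt shear: A_b = π·30²/4 = 706.9 mm²; R_n = 469 × 706.9 × 3 × 2 / 1000 = 1989 kN → 1989 / 2 = 995 kN.
Bearing (1.2 l_c t F_u ≤ 2.4 d t F_u): upper limit = 2.4·30·12·470 / 1000 = 406.1 kN.
  Edge l_c = 55 − 33/2 = 38.5 → r_n = 260.6 kN; interior l_c = 115 − 33 = 82 → r_n = 406.1 kN.
  R_n,bearing = 1·260.6 + 2·406.1 = 1073 kN → 1073 / 2 = 536 kN.
Bearing governs: 536 kN.

536 kN (bearing governs)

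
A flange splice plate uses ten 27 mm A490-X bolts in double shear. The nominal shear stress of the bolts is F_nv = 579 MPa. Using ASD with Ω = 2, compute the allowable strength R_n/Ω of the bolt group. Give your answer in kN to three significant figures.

A_b = π × 27² / 4 = 572.6 mm².
R_n = F_nv · A_b · n · n_s = 579 × 572.6 × 10 × 2 / 1000 = 6630 kN.
Allowable strength R_n/Ω = 6630 / 2 = 3320 kN.

3320 kN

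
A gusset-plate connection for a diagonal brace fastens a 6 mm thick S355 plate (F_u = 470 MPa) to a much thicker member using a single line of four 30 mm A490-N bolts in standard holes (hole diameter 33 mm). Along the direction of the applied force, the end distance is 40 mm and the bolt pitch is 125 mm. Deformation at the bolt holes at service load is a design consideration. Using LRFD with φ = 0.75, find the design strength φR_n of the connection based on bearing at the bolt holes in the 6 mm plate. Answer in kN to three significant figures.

Per bolt r_n = 1.2 l_c t F_u ≤ 2.4 d t F_u; upper limit = 2.4 × 30 × 6 × 470 / 1000 = 203 kN.
Edge bolt: l_c = 40 − 33/2 = 23.5 mm → 1.2 × 23.5 × 6 × 470 / 1000 = 79.52 → r_n = 79.52 kN.
Interior bolts: l_c = 125 − 33 = 92 mm → 1.2 × 92 × 6 × 470 / 1000 = 311.3 → r_n = 203 kN.
R_n = 1 × 79.52 + 3 × 203 = 688.6 kN.
Design strength φR_n = 0.75 × 688.6 = 516 kN.

516 kN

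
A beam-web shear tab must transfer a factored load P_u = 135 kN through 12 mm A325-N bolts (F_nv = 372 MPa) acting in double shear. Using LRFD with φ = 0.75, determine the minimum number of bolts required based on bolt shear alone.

3 bolts

A_b = π·12²/4 = 113.1 mm².
Per-bolt design strength φR_n = 0.75 × 372 × 113.1 × 2 / 1000 = 63.11 kN.
n ≥ 135 / 63.11 = 2.139 → use 3 bolts.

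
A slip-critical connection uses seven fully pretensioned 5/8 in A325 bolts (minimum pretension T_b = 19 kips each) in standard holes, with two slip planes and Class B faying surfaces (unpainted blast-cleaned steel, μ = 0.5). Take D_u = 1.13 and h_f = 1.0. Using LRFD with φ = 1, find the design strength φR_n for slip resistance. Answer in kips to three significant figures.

150 kips

R_n = μ · D_u · h_f · T_b · n_s · n_b = 0.5 × 1.13 × 1.0 × 19 × 2 × 7 = 150.3 kips.
Design strength φR_n = 1 × 150.3 = 150 kips.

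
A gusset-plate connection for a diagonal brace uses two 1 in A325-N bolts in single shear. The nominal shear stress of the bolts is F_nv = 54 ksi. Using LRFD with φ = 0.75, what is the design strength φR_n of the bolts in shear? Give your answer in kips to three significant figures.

63.6 kips

A_b = π × 1² / 4 = 0.7854 in².
R_n = F_nv · A_b · n · n_s = 54 × 0.7854 × 2 × 1 = 84.82 kips.
Design strength φR_n = 0.75 × 84.82 = 63.6 kips.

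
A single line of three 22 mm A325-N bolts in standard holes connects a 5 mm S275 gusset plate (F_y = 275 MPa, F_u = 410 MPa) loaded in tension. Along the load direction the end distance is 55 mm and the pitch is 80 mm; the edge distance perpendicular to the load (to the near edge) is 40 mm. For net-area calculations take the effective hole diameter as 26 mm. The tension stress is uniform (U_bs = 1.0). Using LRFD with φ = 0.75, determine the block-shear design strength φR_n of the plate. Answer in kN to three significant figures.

175 kN

Shear plane L_v = 55 + 2·80 = 215 mm; A_gv = 215 × 5 = 1075 mm².
A_nv = (215 − 2.5·26) × 5 = 750 mm².
A_nt = (40 − 0.5·26) × 5 = 135 mm².
0.6 F_u A_nv = 184.5 kN; 0.6 F_y A_gv = 177.4 kN → shear yielding governs the shear term.
R_n = 177.4 + 1.0 × 410 × 135 / 1000 = 232.7 kN.
Design strength φR_n = 0.75 × 232.7 = 175 kN.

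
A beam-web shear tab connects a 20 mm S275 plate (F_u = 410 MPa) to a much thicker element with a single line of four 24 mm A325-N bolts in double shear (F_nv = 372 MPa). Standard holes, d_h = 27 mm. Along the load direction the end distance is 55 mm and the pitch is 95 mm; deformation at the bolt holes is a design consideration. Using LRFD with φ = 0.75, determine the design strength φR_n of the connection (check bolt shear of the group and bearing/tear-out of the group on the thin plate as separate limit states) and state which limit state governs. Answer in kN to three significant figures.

Bolt shear: A_b = π·24²/4 = 452.4 mm²; R_n = 372 × 452.4 × 4 × 2 / 1000 = 1346 kN → 0.75 × 1346 = 1010 kN.
Bearing (1.2 l_c t F_u ≤ 2.4 d t F_u): upper limit = 2.4·24·20·410 / 1000 = 472.3 kN.
  Edge l_c = 55 − 27/2 = 41.5 → r_n = 408.4 kN; interior l_c = 95 − 27 = 68 → r_n = 472.3 kN.
  R_n,bearing = 1·408.4 + 3·472.3 = 1825 kN → 0.75 × 1825 = 1370 kN.
Bolt shear governs: 1010 kN.

1010 kN (bolt shear governs)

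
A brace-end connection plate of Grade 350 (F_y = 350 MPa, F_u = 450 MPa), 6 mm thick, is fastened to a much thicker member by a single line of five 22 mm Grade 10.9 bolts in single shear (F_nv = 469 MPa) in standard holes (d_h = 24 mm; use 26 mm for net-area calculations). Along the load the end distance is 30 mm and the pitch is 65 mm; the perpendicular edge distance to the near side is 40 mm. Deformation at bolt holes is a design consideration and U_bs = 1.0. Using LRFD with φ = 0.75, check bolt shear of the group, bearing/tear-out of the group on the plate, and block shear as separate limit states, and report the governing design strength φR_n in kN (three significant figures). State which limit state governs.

Bolt shear: A_b = π·22²/4 = 380.1 mm²; R_n = 469 × 380.1 × 5 × 1 / 1000 = 891.4 kN → 0.75 × 891.4 = 669 kN.
Bearing: edge l_c = 18, r_n = 58.32 kN; interior l_c = 41, r_n = 132.8 kN; R_n = 58.32 + 4·132.8 = 589.7 kN → 442 kN.
Block shear: A_gv = 1740, A_nv = 1038, A_nt = 162 mm²; R_n = min(0.6F_uA_nv, 0.6F_yA_gv) + U_bs·F_u·A_nt = 353.2 kN → 265 kN.
Block shear governs: 265 kN.

265 kN (block shear governs)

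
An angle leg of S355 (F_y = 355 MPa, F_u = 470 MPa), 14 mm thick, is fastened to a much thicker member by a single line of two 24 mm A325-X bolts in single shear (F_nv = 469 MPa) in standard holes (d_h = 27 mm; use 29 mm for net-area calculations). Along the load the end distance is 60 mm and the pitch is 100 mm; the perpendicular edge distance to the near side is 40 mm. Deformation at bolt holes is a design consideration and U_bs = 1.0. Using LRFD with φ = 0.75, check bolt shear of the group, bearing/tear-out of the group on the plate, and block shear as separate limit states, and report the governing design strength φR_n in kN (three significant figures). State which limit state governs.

Bolt shear: A_b = π·24²/4 = 452.4 mm²; R_n = 469 × 452.4 × 2 × 1 / 1000 = 424.3 kN → 0.75 × 424.3 = 318 kN.
Bearing: edge l_c = 46.5, r_n = 367.2 kN; interior l_c = 73, r_n = 379 kN; R_n = 367.2 + 1·379 = 746.2 kN → 560 kN.
Block shear: A_gv = 2240, A_nv = 1631, A_nt = 357 mm²; R_n = min(0.6F_uA_nv, 0.6F_yA_gv) + U_bs·F_u·A_nt = 627.7 kN → 471 kN.
Bolt shear governs: 318 kN.

318 kN (bolt shear governs)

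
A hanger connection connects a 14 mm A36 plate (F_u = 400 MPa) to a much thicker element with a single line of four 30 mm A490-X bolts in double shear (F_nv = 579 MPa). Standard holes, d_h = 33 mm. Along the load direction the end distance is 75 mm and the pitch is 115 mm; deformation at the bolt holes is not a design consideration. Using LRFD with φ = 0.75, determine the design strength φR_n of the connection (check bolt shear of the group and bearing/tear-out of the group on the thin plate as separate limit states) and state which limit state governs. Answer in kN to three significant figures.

Bolt shear: A_b = π·30²/4 = 706.9 mm²; R_n = 579 × 706.9 × 4 × 2 / 1000 = 3274 kN → 0.75 × 3274 = 2460 kN.
Bearing (1.5 l_c t F_u ≤ 3.0 d t F_u): upper limit = 3.0·30·14·400 / 1000 = 504 kN.
  Edge l_c = 75 − 33/2 = 58.5 → r_n = 491.4 kN; interior l_c = 115 − 33 = 82 → r_n = 504 kN.
  R_n,bearing = 1·491.4 + 3·504 = 2003 kN → 0.75 × 2003 = 1500 kN.
Bearing governs: 1500 kN.

1500 kN (bearing governs)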